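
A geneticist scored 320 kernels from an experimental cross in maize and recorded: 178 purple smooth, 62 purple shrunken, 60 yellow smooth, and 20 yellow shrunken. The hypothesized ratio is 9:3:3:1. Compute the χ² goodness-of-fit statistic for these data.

0.089

Under the 9:3:3:1 hypothesis (Σ ratio = 16, N = 320):
  purple smooth: 320 × 9/16 = 180
  purple shrunken: 320 × 3/16 = 60
  yellow smooth: 320 × 3/16 = 60
  yellow shrunken: 320 × 1/16 = 20
χ² = Σ (O − E)² / E
  purple smooth: (178 − 180)² / 180 = 0.0222
  purple shrunken: (62 − 60)² / 60 = 0.0667
  yellow smooth: (60 − 60)² / 60 = 0.0000
  yellow shrunken: (20 − 20)² / 20 = 0.0000
χ² = 0.0222 + 0.0667 + 0.0000 + 0.0000 = 0.0889 ≈ 0.089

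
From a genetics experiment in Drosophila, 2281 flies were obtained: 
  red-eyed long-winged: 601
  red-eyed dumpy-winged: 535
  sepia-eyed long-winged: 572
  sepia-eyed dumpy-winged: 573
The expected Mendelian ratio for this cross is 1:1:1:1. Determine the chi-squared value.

3.856

Total ratio parts = 4. Expected numbers out of 2281:
  red-eyed long-winged: 2281 × 1/4 = 570.25
  red-eyed dumpy-winged: 2281 × 1/4 = 570.25
  sepia-eyed long-winged: 2281 × 1/4 = 570.25
  sepia-eyed dumpy-winged: 2281 × 1/4 = 570.25
χ² = Σ (O − E)² / E
  red-eyed long-winged: (601 − 570.25)² / 570.25 = 1.6582
  red-eyed dumpy-winged: (535 − 570.25)² / 570.25 = 2.1790
  sepia-eyed long-winged: (572 − 570.25)² / 570.25 = 0.0054
  sepia-eyed dumpy-winged: (573 − 570.25)² / 570.25 = 0.0133
χ² = 1.6582 + 2.1790 + 0.0054 + 0.0133 = 3.8559 ≈ 3.856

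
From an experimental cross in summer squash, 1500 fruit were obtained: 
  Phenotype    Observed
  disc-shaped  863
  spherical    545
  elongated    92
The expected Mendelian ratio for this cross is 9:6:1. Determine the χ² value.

Total ratio parts = 16. Expected numbers out of 1500:
  disc-shaped: 1500 × 9/16 = 843.75
  spherical: 1500 × 6/16 = 562.5
  elongated: 1500 × 1/16 = 93.75
χ² = Σ (O − E)² / E
  disc-shaped: (863 − 843.75)² / 843.75 = 0.4392
  spherical: (545 − 562.5)² / 562.5 = 0.5444
  elongated: (92 − 93.75)² / 93.75 = 0.0327
χ² = 0.4392 + 0.5444 + 0.0327 = 1.0163 ≈ 1.016

1.016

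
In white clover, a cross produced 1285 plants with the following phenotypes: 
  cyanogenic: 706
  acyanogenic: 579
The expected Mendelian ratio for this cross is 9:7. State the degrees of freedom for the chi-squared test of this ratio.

1

A goodness-of-fit test with 2 phenotype classes has df = 2 − 1 = 1.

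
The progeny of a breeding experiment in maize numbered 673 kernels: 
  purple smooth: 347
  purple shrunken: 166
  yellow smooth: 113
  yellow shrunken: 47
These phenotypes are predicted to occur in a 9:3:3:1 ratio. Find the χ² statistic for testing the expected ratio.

Under the 9:3:3:1 hypothesis (Σ ratio = 16, N = 673):
  purple smooth: 673 × 9/16 = 378.5625
  purple shrunken: 673 × 3/16 = 126.1875
  yellow smooth: 673 × 3/16 = 126.1875
  yellow shrunken: 673 × 1/16 = 42.0625
χ² = Σ (O − E)² / E
  purple smooth: (347 − 378.5625)² / 378.5625 = 2.6315
  purple shrunken: (166 − 126.1875)² / 126.1875 = 12.5610
  yellow smooth: (113 − 126.1875)² / 126.1875 = 1.3782
  yellow shrunken: (47 − 42.0625)² / 42.0625 = 0.5796
χ² = 2.6315 + 12.5610 + 1.3782 + 0.5796 = 17.1503 ≈ 17.150

17.150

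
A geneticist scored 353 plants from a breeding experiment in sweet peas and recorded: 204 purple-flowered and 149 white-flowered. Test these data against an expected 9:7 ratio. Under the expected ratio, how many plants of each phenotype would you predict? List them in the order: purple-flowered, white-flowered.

198.5625, 154.4375

The 9:7 ratio has 16 parts, so with N = 353 the expected counts are:
  purple-flowered: 353 × 9/16 = 198.5625
  white-flowered: 353 × 7/16 = 154.4375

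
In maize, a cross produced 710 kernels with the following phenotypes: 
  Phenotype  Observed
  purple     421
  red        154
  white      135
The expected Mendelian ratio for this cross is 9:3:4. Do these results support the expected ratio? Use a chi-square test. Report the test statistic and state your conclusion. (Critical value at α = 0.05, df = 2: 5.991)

14.620; not consistent

Under the 9:3:4 hypothesis (Σ ratio = 16, N = 710):
  purple: 710 × 9/16 = 399.375
  red: 710 × 3/16 = 133.125
  white: 710 × 4/16 = 177.5
χ² = Σ (O − E)² / E
  purple: (421 − 399.375)² / 399.375 = 1.1709
  red: (154 − 133.125)² / 133.125 = 3.2734
  white: (135 − 177.5)² / 177.5 = 10.1761
χ² = 1.1709 + 3.2734 + 10.1761 = 14.6204 ≈ 14.620
Degrees of freedom = 3 − 1 = 2; critical value at α = 0.05 is 5.991.
Since 14.620 > 5.991, we reject the null hypothesis — the data do not fit the 9:3:4 ratio.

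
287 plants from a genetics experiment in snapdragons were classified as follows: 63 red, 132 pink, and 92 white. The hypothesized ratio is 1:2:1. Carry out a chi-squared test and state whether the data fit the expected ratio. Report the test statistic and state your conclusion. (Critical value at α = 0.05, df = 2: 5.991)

The 1:2:1 ratio has 4 parts, so with N = 287 the expected counts are:
  red: 287 × 1/4 = 71.75
  pink: 287 × 2/4 = 143.5
  white: 287 × 1/4 = 71.75
χ² = Σ (O − E)² / E
  red: (63 − 71.75)² / 71.75 = 1.0671
  pink: (132 − 143.5)² / 143.5 = 0.9216
  white: (92 − 71.75)² / 71.75 = 5.7152
χ² = 1.0671 + 0.9216 + 5.7152 = 7.7039 ≈ 7.704
Degrees of freedom = 3 − 1 = 2; critical value at α = 0.05 is 5.991.
Since 7.704 > 5.991, we reject the null hypothesis — the data do not fit the 1:2:1 ratio.

7.704; not consistent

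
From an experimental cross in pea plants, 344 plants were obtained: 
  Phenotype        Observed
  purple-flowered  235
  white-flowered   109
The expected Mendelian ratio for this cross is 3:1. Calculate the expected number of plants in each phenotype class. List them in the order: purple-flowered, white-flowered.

258, 86

The 3:1 ratio has 4 parts, so with N = 344 the expected counts are:
  purple-flowered: 344 × 3/4 = 258
  white-flowered: 344 × 1/4 = 86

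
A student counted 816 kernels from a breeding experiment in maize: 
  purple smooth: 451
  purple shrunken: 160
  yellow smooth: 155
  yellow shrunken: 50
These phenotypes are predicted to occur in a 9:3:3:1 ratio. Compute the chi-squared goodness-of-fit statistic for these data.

Under the 9:3:3:1 hypothesis (Σ ratio = 16, N = 816):
  purple smooth: 816 × 9/16 = 459
  purple shrunken: 816 × 3/16 = 153
  yellow smooth: 816 × 3/16 = 153
  yellow shrunken: 816 × 1/16 = 51
χ² = Σ (O − E)² / E
  purple smooth: (451 − 459)² / 459 = 0.1394
  purple shrunken: (160 − 153)² / 153 = 0.3203
  yellow smooth: (155 − 153)² / 153 = 0.0261
  yellow shrunken: (50 − 51)² / 51 = 0.0196
χ² = 0.1394 + 0.3203 + 0.0261 + 0.0196 = 0.5054 ≈ 0.505

0.505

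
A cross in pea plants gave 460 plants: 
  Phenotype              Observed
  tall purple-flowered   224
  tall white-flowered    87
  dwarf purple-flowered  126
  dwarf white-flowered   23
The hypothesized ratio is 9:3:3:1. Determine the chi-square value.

The 9:3:3:1 ratio has 16 parts, so with N = 460 the expected counts are:
  tall purple-flowered: 460 × 9/16 = 258.75
  tall white-flowered: 460 × 3/16 = 86.25
  dwarf purple-flowered: 460 × 3/16 = 86.25
  dwarf white-flowered: 460 × 1/16 = 28.75
χ² = Σ (O − E)² / E
  tall purple-flowered: (224 − 258.75)² / 258.75 = 4.6669
  tall white-flowered: (87 − 86.25)² / 86.25 = 0.0065
  dwarf purple-flowered: (126 − 86.25)² / 86.25 = 18.3196
  dwarf white-flowered: (23 − 28.75)² / 28.75 = 1.1500
χ² = 4.6669 + 0.0065 + 18.3196 + 1.1500 = 24.143

24.143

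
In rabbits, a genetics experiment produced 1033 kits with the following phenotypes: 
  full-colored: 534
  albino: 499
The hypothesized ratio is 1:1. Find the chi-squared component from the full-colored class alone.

The 1:1 ratio has 2 parts, so with N = 1033 the expected counts are:
  full-colored: 1033 × 1/2 = 516.5
  albino: 1033 × 1/2 = 516.5
Contribution of full-colored: (534 − 516.5)² / 516.5 = 0.5929

0.593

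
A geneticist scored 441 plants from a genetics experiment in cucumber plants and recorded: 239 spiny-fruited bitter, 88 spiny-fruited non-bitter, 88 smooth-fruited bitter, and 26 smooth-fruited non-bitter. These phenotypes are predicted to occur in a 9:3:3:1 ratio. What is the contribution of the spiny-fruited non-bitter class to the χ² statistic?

Total ratio parts = 16. Expected numbers out of 441:
  spiny-fruited bitter: 441 × 9/16 = 248.0625
  spiny-fruited non-bitter: 441 × 3/16 = 82.6875
  smooth-fruited bitter: 441 × 3/16 = 82.6875
  smooth-fruited non-bitter: 441 × 1/16 = 27.5625
Contribution of spiny-fruited non-bitter: (88 − 82.6875)² / 82.6875 = 0.3413

0.341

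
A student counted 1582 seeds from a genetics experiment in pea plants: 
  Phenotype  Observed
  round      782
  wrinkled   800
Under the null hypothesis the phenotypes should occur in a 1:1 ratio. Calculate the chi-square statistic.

Total ratio parts = 2. Expected numbers out of 1582:
  round: 1582 × 1/2 = 791
  wrinkled: 1582 × 1/2 = 791
χ² = Σ (O − E)² / E
  round: (782 − 791)² / 791 = 0.1024
  wrinkled: (800 − 791)² / 791 = 0.1024
χ² = 0.1024 + 0.1024 = 0.2048 ≈ 0.205

0.205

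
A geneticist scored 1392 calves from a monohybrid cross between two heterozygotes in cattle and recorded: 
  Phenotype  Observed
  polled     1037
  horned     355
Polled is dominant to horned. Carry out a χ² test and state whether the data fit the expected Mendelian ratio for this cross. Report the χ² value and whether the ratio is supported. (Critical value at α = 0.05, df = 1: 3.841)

For a monohybrid cross between heterozygotes with complete dominance, the expected phenotypic ratio is 3:1.
The 3:1 ratio has 4 parts, so with N = 1392 the expected counts are:
  polled: 1392 × 3/4 = 1044
  horned: 1392 × 1/4 = 348
χ² = Σ (O − E)² / E
  polled: (1037 − 1044)² / 1044 = 0.0469
  horned: (355 − 348)² / 348 = 0.1408
χ² = 0.0469 + 0.1408 = 0.1877 ≈ 0.188
Degrees of freedom = 2 − 1 = 1; critical value at α = 0.05 is 3.841.
Since 0.188 < 3.841, we fail to reject the null hypothesis — the data are consistent with the 3:1 ratio.

0.188; consistent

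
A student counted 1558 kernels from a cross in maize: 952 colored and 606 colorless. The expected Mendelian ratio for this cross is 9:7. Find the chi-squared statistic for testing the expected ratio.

14.916

Total ratio parts = 16. Expected numbers out of 1558:
  colored: 1558 × 9/16 = 876.375
  colorless: 1558 × 7/16 = 681.625
χ² = Σ (O − E)² / E
  colored: (952 − 876.375)² / 876.375 = 6.5259
  colorless: (606 − 681.625)² / 681.625 = 8.3905
χ² = 6.5259 + 8.3905 = 14.9164 ≈ 14.916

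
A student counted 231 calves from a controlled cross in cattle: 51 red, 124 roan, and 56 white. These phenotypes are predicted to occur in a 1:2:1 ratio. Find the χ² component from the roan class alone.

0.626

Expected counts for N = 231 under a 1:2:1 ratio (total parts = 4):
  red: 231 × 1/4 = 57.75
  roan: 231 × 2/4 = 115.5
  white: 231 × 1/4 = 57.75
Contribution of roan: (124 − 115.5)² / 115.5 = 0.6255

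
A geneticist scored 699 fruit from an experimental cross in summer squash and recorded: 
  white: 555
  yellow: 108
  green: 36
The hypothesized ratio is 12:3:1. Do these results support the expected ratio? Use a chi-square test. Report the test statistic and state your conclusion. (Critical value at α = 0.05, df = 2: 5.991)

Expected counts for N = 699 under a 12:3:1 ratio (total parts = 16):
  white: 699 × 12/16 = 524.25
  yellow: 699 × 3/16 = 131.0625
  green: 699 × 1/16 = 43.6875
χ² = Σ (O − E)² / E
  white: (555 − 524.25)² / 524.25 = 1.8036
  yellow: (108 − 131.0625)² / 131.0625 = 4.0582
  green: (36 − 43.6875)² / 43.6875 = 1.3527
χ² = 1.8036 + 4.0582 + 1.3527 = 7.2145 ≈ 7.215
Degrees of freedom = 3 − 1 = 2; critical value at α = 0.05 is 5.991.
Since 7.215 > 5.991, we reject the null hypothesis — the data do not fit the 12:3:1 ratio.

7.215; not consistent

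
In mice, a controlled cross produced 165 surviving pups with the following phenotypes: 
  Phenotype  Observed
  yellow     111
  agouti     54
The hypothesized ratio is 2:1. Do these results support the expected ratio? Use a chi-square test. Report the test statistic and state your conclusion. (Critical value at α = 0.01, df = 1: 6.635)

Total ratio parts = 3. Expected numbers out of 165:
  yellow: 165 × 2/3 = 110
  agouti: 165 × 1/3 = 55
χ² = Σ (O − E)² / E
  yellow: (111 − 110)² / 110 = 0.0091
  agouti: (54 − 55)² / 55 = 0.0182
χ² = 0.0091 + 0.0182 = 0.0273 ≈ 0.027
Degrees of freedom = 2 − 1 = 1; critical value at α = 0.01 is 6.635.
Since 0.027 < 6.635, we fail to reject the null hypothesis — the data are consistent with the 2:1 ratio.

0.027; consistent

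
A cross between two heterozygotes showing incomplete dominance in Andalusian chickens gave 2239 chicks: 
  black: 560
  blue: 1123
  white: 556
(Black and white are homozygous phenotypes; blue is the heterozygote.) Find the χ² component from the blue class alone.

0.011

With incomplete dominance, a heterozygote × heterozygote cross gives a 1:2:1 phenotypic ratio.
Expected counts for N = 2239 under a 1:2:1 ratio (total parts = 4):
  black: 2239 × 1/4 = 559.75
  blue: 2239 × 2/4 = 1119.5
  white: 2239 × 1/4 = 559.75
Contribution of blue: (1123 − 1119.5)² / 1119.5 = 0.0109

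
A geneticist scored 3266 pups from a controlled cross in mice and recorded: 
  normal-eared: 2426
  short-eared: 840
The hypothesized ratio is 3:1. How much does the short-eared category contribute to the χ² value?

Expected counts for N = 3266 under a 3:1 ratio (total parts = 4):
  normal-eared: 3266 × 3/4 = 2449.5
  short-eared: 3266 × 1/4 = 816.5
Contribution of short-eared: (840 − 816.5)² / 816.5 = 0.6764

0.676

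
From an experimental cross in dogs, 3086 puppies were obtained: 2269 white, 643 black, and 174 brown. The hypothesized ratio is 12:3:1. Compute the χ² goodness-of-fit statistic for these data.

9.904

Under the 12:3:1 hypothesis (Σ ratio = 16, N = 3086):
  white: 3086 × 12/16 = 2314.5
  black: 3086 × 3/16 = 578.625
  brown: 3086 × 1/16 = 192.875
χ² = Σ (O − E)² / E
  white: (2269 − 2314.5)² / 2314.5 = 0.8945
  black: (643 − 578.625)² / 578.625 = 7.1620
  brown: (174 − 192.875)² / 192.875 = 1.8471
χ² = 0.8945 + 7.1620 + 1.8471 = 9.9036 ≈ 9.904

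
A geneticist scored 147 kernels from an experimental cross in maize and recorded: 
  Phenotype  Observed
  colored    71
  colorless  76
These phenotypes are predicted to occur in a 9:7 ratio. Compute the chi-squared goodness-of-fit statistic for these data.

3.776

The 9:7 ratio has 16 parts, so with N = 147 the expected counts are:
  colored: 147 × 9/16 = 82.6875
  colorless: 147 × 7/16 = 64.3125
χ² = Σ (O − E)² / E
  colored: (71 − 82.6875)² / 82.6875 = 1.6520
  colorless: (76 − 64.3125)² / 64.3125 = 2.1240
χ² = 1.6520 + 2.1240 = 3.776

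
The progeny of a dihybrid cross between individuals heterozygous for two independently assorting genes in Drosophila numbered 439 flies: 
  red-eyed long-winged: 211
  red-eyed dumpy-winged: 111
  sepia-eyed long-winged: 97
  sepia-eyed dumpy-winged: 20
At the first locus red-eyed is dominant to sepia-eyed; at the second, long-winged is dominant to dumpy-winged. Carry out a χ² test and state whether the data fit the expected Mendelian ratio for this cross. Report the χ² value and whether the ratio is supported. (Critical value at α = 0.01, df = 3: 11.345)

19.865; not consistent

A dihybrid F₂ with independent assortment and complete dominance at both loci gives a 9:3:3:1 phenotypic ratio.
Expected counts for N = 439 under a 9:3:3:1 ratio (total parts = 16):
  red-eyed long-winged: 439 × 9/16 = 246.9375
  red-eyed dumpy-winged: 439 × 3/16 = 82.3125
  sepia-eyed long-winged: 439 × 3/16 = 82.3125
  sepia-eyed dumpy-winged: 439 × 1/16 = 27.4375
χ² = Σ (O − E)² / E
  red-eyed long-winged: (211 − 246.9375)² / 246.9375 = 5.2301
  red-eyed dumpy-winged: (111 − 82.3125)² / 82.3125 = 9.9981
  sepia-eyed long-winged: (97 − 82.3125)² / 82.3125 = 2.6208
  sepia-eyed dumpy-winged: (20 − 27.4375)² / 27.4375 = 2.0161
χ² = 5.2301 + 9.9981 + 2.6208 + 2.0161 = 19.8651 ≈ 19.865
Degrees of freedom = 4 − 1 = 3; critical value at α = 0.01 is 11.345.
Since 19.865 > 11.345, we reject the null hypothesis — the data do not fit the 9:3:3:1 ratio.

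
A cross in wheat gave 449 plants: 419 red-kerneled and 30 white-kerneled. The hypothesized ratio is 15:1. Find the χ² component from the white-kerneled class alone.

Total ratio parts = 16. Expected numbers out of 449:
  red-kerneled: 449 × 15/16 = 420.9375
  white-kerneled: 449 × 1/16 = 28.0625
Contribution of white-kerneled: (30 − 28.0625)² / 28.0625 = 0.1338

0.134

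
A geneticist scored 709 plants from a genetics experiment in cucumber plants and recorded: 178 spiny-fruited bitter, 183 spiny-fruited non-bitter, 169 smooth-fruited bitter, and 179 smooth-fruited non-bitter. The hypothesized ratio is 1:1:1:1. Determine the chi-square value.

Under the 1:1:1:1 hypothesis (Σ ratio = 4, N = 709):
  spiny-fruited bitter: 709 × 1/4 = 177.25
  spiny-fruited non-bitter: 709 × 1/4 = 177.25
  smooth-fruited bitter: 709 × 1/4 = 177.25
  smooth-fruited non-bitter: 709 × 1/4 = 177.25
χ² = Σ (O − E)² / E
  spiny-fruited bitter: (178 − 177.25)² / 177.25 = 0.0032
  spiny-fruited non-bitter: (183 − 177.25)² / 177.25 = 0.1865
  smooth-fruited bitter: (169 − 177.25)² / 177.25 = 0.3840
  smooth-fruited non-bitter: (179 − 177.25)² / 177.25 = 0.0173
χ² = 0.0032 + 0.1865 + 0.3840 + 0.0173 = 0.591

0.591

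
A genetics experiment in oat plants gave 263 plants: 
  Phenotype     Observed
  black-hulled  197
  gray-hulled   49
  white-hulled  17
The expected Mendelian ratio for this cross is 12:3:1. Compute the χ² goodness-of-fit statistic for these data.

Under the 12:3:1 hypothesis (Σ ratio = 16, N = 263):
  black-hulled: 263 × 12/16 = 197.25
  gray-hulled: 263 × 3/16 = 49.3125
  white-hulled: 263 × 1/16 = 16.4375
χ² = Σ (O − E)² / E
  black-hulled: (197 − 197.25)² / 197.25 = 0.0003
  gray-hulled: (49 − 49.3125)² / 49.3125 = 0.0020
  white-hulled: (17 − 16.4375)² / 16.4375 = 0.0192
χ² = 0.0003 + 0.0020 + 0.0192 = 0.0215 ≈ 0.022

0.022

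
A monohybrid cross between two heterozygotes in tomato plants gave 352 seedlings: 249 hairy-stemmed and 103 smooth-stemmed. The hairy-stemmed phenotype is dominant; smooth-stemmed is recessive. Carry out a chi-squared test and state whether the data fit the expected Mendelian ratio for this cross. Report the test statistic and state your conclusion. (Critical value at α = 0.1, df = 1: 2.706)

3.409; not consistent

For a monohybrid cross between heterozygotes with complete dominance, the expected phenotypic ratio is 3:1.
Expected counts for N = 352 under a 3:1 ratio (total parts = 4):
  hairy-stemmed: 352 × 3/4 = 264
  smooth-stemmed: 352 × 1/4 = 88
χ² = Σ (O − E)² / E
  hairy-stemmed: (249 − 264)² / 264 = 0.8523
  smooth-stemmed: (103 − 88)² / 88 = 2.5568
χ² = 0.8523 + 2.5568 = 3.4091 ≈ 3.409
Degrees of freedom = 2 − 1 = 1; critical value at α = 0.1 is 2.706.
Since 3.409 > 2.706, we reject the null hypothesis — the data do not fit the 3:1 ratio.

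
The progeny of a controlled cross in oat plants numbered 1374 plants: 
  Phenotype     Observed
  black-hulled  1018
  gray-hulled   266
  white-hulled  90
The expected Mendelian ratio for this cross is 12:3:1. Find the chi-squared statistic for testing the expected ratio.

The 12:3:1 ratio has 16 parts, so with N = 1374 the expected counts are:
  black-hulled: 1374 × 12/16 = 1030.5
  gray-hulled: 1374 × 3/16 = 257.625
  white-hulled: 1374 × 1/16 = 85.875
χ² = Σ (O − E)² / E
  black-hulled: (1018 − 1030.5)² / 1030.5 = 0.1516
  gray-hulled: (266 − 257.625)² / 257.625 = 0.2723
  white-hulled: (90 − 85.875)² / 85.875 = 0.1981
χ² = 0.1516 + 0.2723 + 0.1981 = 0.622

0.622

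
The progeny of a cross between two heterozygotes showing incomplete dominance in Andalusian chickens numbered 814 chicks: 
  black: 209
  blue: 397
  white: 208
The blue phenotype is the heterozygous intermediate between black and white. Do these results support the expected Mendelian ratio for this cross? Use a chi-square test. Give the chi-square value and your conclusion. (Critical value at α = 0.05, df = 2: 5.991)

With incomplete dominance, a heterozygote × heterozygote cross gives a 1:2:1 phenotypic ratio.
Under the 1:2:1 hypothesis (Σ ratio = 4, N = 814):
  black: 814 × 1/4 = 203.5
  blue: 814 × 2/4 = 407
  white: 814 × 1/4 = 203.5
χ² = Σ (O − E)² / E
  black: (209 − 203.5)² / 203.5 = 0.1486
  blue: (397 − 407)² / 407 = 0.2457
  white: (208 − 203.5)² / 203.5 = 0.0995
χ² = 0.1486 + 0.2457 + 0.0995 = 0.4938 ≈ 0.494
Degrees of freedom = 3 − 1 = 2; critical value at α = 0.05 is 5.991.
Since 0.494 < 5.991, we fail to reject the null hypothesis — the data are consistent with the 1:2:1 ratio.

0.494; consistent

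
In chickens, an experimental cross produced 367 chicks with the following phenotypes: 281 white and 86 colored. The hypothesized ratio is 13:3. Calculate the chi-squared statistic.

Under the 13:3 hypothesis (Σ ratio = 16, N = 367):
  white: 367 × 13/16 = 298.1875
  colored: 367 × 3/16 = 68.8125
χ² = Σ (O − E)² / E
  white: (281 − 298.1875)² / 298.1875 = 0.9907
  colored: (86 − 68.8125)² / 68.8125 = 4.2930
χ² = 0.9907 + 4.2930 = 5.2837 ≈ 5.284

5.284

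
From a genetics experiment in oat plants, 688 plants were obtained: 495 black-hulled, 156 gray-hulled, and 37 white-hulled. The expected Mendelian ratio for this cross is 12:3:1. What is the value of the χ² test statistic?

7.343

Expected counts for N = 688 under a 12:3:1 ratio (total parts = 16):
  black-hulled: 688 × 12/16 = 516
  gray-hulled: 688 × 3/16 = 129
  white-hulled: 688 × 1/16 = 43
χ² = Σ (O − E)² / E
  black-hulled: (495 − 516)² / 516 = 0.8547
  gray-hulled: (156 − 129)² / 129 = 5.6512
  white-hulled: (37 − 43)² / 43 = 0.8372
χ² = 0.8547 + 5.6512 + 0.8372 = 7.3431 ≈ 7.343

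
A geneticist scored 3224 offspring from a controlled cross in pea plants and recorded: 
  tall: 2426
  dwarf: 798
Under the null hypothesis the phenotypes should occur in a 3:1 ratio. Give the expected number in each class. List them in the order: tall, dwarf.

2418, 806

The 3:1 ratio has 4 parts, so with N = 3224 the expected counts are:
  tall: 3224 × 3/4 = 2418
  dwarf: 3224 × 1/4 = 806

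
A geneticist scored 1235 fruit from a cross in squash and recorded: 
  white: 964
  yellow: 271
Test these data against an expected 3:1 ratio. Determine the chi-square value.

Total ratio parts = 4. Expected numbers out of 1235:
  white: 1235 × 3/4 = 926.25
  yellow: 1235 × 1/4 = 308.75
χ² = Σ (O − E)² / E
  white: (964 − 926.25)² / 926.25 = 1.5385
  yellow: (271 − 308.75)² / 308.75 = 4.6156
χ² = 1.5385 + 4.6156 = 6.1541 ≈ 6.154

6.154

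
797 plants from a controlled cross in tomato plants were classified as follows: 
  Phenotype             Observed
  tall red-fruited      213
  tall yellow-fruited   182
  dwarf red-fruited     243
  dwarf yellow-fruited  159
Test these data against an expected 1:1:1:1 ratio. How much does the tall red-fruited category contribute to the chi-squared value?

0.949

Expected counts for N = 797 under a 1:1:1:1 ratio (total parts = 4):
  tall red-fruited: 797 × 1/4 = 199.25
  tall yellow-fruited: 797 × 1/4 = 199.25
  dwarf red-fruited: 797 × 1/4 = 199.25
  dwarf yellow-fruited: 797 × 1/4 = 199.25
Contribution of tall red-fruited: (213 − 199.25)² / 199.25 = 0.9489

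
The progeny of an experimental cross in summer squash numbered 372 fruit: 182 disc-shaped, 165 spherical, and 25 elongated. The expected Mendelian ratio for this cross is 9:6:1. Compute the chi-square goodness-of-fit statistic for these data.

Under the 9:6:1 hypothesis (Σ ratio = 16, N = 372):
  disc-shaped: 372 × 9/16 = 209.25
  spherical: 372 × 6/16 = 139.5
  elongated: 372 × 1/16 = 23.25
χ² = Σ (O − E)² / E
  disc-shaped: (182 − 209.25)² / 209.25 = 3.5487
  spherical: (165 − 139.5)² / 139.5 = 4.6613
  elongated: (25 − 23.25)² / 23.25 = 0.1317
χ² = 3.5487 + 4.6613 + 0.1317 = 8.3417 ≈ 8.342

8.342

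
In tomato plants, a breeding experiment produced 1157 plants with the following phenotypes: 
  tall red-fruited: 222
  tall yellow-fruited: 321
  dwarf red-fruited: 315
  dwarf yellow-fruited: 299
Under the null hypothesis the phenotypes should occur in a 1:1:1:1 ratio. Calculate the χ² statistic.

21.742

Under the 1:1:1:1 hypothesis (Σ ratio = 4, N = 1157):
  tall red-fruited: 1157 × 1/4 = 289.25
  tall yellow-fruited: 1157 × 1/4 = 289.25
  dwarf red-fruited: 1157 × 1/4 = 289.25
  dwarf yellow-fruited: 1157 × 1/4 = 289.25
χ² = Σ (O − E)² / E
  tall red-fruited: (222 − 289.25)² / 289.25 = 15.6355
  tall yellow-fruited: (321 − 289.25)² / 289.25 = 3.4851
  dwarf red-fruited: (315 − 289.25)² / 289.25 = 2.2924
  dwarf yellow-fruited: (299 − 289.25)² / 289.25 = 0.3287
χ² = 15.6355 + 3.4851 + 2.2924 + 0.3287 = 21.7417 ≈ 21.742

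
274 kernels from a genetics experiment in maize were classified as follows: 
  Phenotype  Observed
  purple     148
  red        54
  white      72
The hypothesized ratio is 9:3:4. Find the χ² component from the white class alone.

0.179

The 9:3:4 ratio has 16 parts, so with N = 274 the expected counts are:
  purple: 274 × 9/16 = 154.125
  red: 274 × 3/16 = 51.375
  white: 274 × 4/16 = 68.5
Contribution of white: (72 − 68.5)² / 68.5 = 0.1788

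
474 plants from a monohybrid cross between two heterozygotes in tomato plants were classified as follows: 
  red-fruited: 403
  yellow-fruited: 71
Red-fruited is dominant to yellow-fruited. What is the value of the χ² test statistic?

For a monohybrid cross between heterozygotes with complete dominance, the expected phenotypic ratio is 3:1.
The 3:1 ratio has 4 parts, so with N = 474 the expected counts are:
  red-fruited: 474 × 3/4 = 355.5
  yellow-fruited: 474 × 1/4 = 118.5
χ² = Σ (O − E)² / E
  red-fruited: (403 − 355.5)² / 355.5 = 6.3467
  yellow-fruited: (71 − 118.5)² / 118.5 = 19.0401
χ² = 6.3467 + 19.0401 = 25.3868 ≈ 25.387

25.387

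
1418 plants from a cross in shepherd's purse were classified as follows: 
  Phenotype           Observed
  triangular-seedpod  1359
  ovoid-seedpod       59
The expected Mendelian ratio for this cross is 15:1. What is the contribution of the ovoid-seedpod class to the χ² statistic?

9.903

Expected counts for N = 1418 under a 15:1 ratio (total parts = 16):
  triangular-seedpod: 1418 × 15/16 = 1329.375
  ovoid-seedpod: 1418 × 1/16 = 88.625
Contribution of ovoid-seedpod: (59 − 88.625)² / 88.625 = 9.9029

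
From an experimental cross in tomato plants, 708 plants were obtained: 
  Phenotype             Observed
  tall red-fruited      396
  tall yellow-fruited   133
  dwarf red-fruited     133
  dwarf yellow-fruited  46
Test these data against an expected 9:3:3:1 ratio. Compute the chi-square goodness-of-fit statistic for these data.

The 9:3:3:1 ratio has 16 parts, so with N = 708 the expected counts are:
  tall red-fruited: 708 × 9/16 = 398.25
  tall yellow-fruited: 708 × 3/16 = 132.75
  dwarf red-fruited: 708 × 3/16 = 132.75
  dwarf yellow-fruited: 708 × 1/16 = 44.25
χ² = Σ (O − E)² / E
  tall red-fruited: (396 − 398.25)² / 398.25 = 0.0127
  tall yellow-fruited: (133 − 132.75)² / 132.75 = 0.0005
  dwarf red-fruited: (133 − 132.75)² / 132.75 = 0.0005
  dwarf yellow-fruited: (46 − 44.25)² / 44.25 = 0.0692
χ² = 0.0127 + 0.0005 + 0.0005 + 0.0692 = 0.0829 ≈ 0.083

0.083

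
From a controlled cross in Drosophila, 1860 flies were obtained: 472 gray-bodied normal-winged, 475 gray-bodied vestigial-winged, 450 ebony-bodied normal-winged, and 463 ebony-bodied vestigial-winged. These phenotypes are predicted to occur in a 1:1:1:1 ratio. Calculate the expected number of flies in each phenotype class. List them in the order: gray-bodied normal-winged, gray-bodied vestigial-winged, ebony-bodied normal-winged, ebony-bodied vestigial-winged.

Total ratio parts = 4. Expected numbers out of 1860:
  gray-bodied normal-winged: 1860 × 1/4 = 465
  gray-bodied vestigial-winged: 1860 × 1/4 = 465
  ebony-bodied normal-winged: 1860 × 1/4 = 465
  ebony-bodied vestigial-winged: 1860 × 1/4 = 465

465, 465, 465, 465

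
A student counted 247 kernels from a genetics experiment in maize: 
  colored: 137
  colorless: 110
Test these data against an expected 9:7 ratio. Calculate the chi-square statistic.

0.062

Expected counts for N = 247 under a 9:7 ratio (total parts = 16):
  colored: 247 × 9/16 = 138.9375
  colorless: 247 × 7/16 = 108.0625
χ² = Σ (O − E)² / E
  colored: (137 − 138.9375)² / 138.9375 = 0.0270
  colorless: (110 − 108.0625)² / 108.0625 = 0.0347
χ² = 0.0270 + 0.0347 = 0.0617 ≈ 0.062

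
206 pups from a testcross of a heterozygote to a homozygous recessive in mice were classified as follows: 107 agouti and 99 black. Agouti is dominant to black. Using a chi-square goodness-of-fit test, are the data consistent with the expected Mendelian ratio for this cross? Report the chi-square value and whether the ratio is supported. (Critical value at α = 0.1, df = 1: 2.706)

0.311; consistent

A testcross of a heterozygote (Aa × aa) gives a 1:1 phenotypic ratio.
Expected counts for N = 206 under a 1:1 ratio (total parts = 2):
  agouti: 206 × 1/2 = 103
  black: 206 × 1/2 = 103
χ² = Σ (O − E)² / E
  agouti: (107 − 103)² / 103 = 0.1553
  black: (99 − 103)² / 103 = 0.1553
χ² = 0.1553 + 0.1553 = 0.3106 ≈ 0.311
Degrees of freedom = 2 − 1 = 1; critical value at α = 0.1 is 2.706.
Since 0.311 < 2.706, we fail to reject the null hypothesis — the data are consistent with the 1:1 ratio.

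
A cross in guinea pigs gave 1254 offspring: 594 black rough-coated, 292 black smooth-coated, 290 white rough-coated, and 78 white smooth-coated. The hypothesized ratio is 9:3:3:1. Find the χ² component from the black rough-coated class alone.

17.586

The 9:3:3:1 ratio has 16 parts, so with N = 1254 the expected counts are:
  black rough-coated: 1254 × 9/16 = 705.375
  black smooth-coated: 1254 × 3/16 = 235.125
  white rough-coated: 1254 × 3/16 = 235.125
  white smooth-coated: 1254 × 1/16 = 78.375
Contribution of black rough-coated: (594 − 705.375)² / 705.375 = 17.5855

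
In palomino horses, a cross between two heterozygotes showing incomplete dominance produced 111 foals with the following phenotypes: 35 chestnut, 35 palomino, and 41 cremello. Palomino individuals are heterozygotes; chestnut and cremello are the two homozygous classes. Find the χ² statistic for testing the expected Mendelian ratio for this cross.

15.793

With incomplete dominance, a heterozygote × heterozygote cross gives a 1:2:1 phenotypic ratio.
Total ratio parts = 4. Expected numbers out of 111:
  chestnut: 111 × 1/4 = 27.75
  palomino: 111 × 2/4 = 55.5
  cremello: 111 × 1/4 = 27.75
χ² = Σ (O − E)² / E
  chestnut: (35 − 27.75)² / 27.75 = 1.8941
  palomino: (35 − 55.5)² / 55.5 = 7.5721
  cremello: (41 − 27.75)² / 27.75 = 6.3266
χ² = 1.8941 + 7.5721 + 6.3266 = 15.7928 ≈ 15.793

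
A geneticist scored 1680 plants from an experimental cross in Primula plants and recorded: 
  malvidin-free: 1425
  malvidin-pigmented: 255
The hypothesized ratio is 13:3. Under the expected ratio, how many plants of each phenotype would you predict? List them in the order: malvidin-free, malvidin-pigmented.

1365, 315

Expected counts for N = 1680 under a 13:3 ratio (total parts = 16):
  malvidin-free: 1680 × 13/16 = 1365
  malvidin-pigmented: 1680 × 3/16 = 315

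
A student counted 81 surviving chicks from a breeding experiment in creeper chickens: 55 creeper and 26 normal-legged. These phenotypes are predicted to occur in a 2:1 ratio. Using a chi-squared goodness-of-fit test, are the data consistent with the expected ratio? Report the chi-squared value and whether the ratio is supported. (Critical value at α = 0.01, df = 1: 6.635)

0.056; consistent

Under the 2:1 hypothesis (Σ ratio = 3, N = 81):
  creeper: 81 × 2/3 = 54
  normal-legged: 81 × 1/3 = 27
χ² = Σ (O − E)² / E
  creeper: (55 − 54)² / 54 = 0.0185
  normal-legged: (26 − 27)² / 27 = 0.0370
χ² = 0.0185 + 0.0370 = 0.0555 ≈ 0.056
Degrees of freedom = 2 − 1 = 1; critical value at α = 0.01 is 6.635.
Since 0.056 < 6.635, we fail to reject the null hypothesis — the data are consistent with the 2:1 ratio.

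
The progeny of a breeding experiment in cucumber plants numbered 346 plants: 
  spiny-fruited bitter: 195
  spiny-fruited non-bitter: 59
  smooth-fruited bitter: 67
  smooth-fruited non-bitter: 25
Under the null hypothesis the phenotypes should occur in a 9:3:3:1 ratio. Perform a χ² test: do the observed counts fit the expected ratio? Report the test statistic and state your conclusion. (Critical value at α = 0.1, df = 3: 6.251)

1.129; consistent

Total ratio parts = 16. Expected numbers out of 346:
  spiny-fruited bitter: 346 × 9/16 = 194.625
  spiny-fruited non-bitter: 346 × 3/16 = 64.875
  smooth-fruited bitter: 346 × 3/16 = 64.875
  smooth-fruited non-bitter: 346 × 1/16 = 21.625
χ² = Σ (O − E)² / E
  spiny-fruited bitter: (195 − 194.625)² / 194.625 = 0.0007
  spiny-fruited non-bitter: (59 − 64.875)² / 64.875 = 0.5320
  smooth-fruited bitter: (67 − 64.875)² / 64.875 = 0.0696
  smooth-fruited non-bitter: (25 − 21.625)² / 21.625 = 0.5267
χ² = 0.0007 + 0.5320 + 0.0696 + 0.5267 = 1.129
Degrees of freedom = 4 − 1 = 3; critical value at α = 0.1 is 6.251.
Since 1.129 < 6.251, we fail to reject the null hypothesis — the data are consistent with the 9:3:3:1 ratio.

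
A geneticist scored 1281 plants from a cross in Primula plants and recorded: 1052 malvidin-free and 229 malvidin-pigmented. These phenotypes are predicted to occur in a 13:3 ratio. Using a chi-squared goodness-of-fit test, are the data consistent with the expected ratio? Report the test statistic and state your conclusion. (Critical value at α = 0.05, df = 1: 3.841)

Under the 13:3 hypothesis (Σ ratio = 16, N = 1281):
  malvidin-free: 1281 × 13/16 = 1040.8125
  malvidin-pigmented: 1281 × 3/16 = 240.1875
χ² = Σ (O − E)² / E
  malvidin-free: (1052 − 1040.8125)² / 1040.8125 = 0.1203
  malvidin-pigmented: (229 − 240.1875)² / 240.1875 = 0.5211
χ² = 0.1203 + 0.5211 = 0.6414 ≈ 0.641
Degrees of freedom = 2 − 1 = 1; critical value at α = 0.05 is 3.841.
Since 0.641 < 3.841, we fail to reject the null hypothesis — the data are consistent with the 13:3 ratio.

0.641; consistent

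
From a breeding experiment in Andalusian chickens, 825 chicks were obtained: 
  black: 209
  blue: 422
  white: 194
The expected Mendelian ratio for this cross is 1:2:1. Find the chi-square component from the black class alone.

Total ratio parts = 4. Expected numbers out of 825:
  black: 825 × 1/4 = 206.25
  blue: 825 × 2/4 = 412.5
  white: 825 × 1/4 = 206.25
Contribution of black: (209 − 206.25)² / 206.25 = 0.0367

0.037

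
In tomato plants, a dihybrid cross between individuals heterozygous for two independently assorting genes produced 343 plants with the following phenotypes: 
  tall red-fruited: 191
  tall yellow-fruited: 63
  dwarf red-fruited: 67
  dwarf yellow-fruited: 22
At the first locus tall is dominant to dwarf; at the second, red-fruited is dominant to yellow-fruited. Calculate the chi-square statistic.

0.173

A dihybrid F₂ with independent assortment and complete dominance at both loci gives a 9:3:3:1 phenotypic ratio.
Under the 9:3:3:1 hypothesis (Σ ratio = 16, N = 343):
  tall red-fruited: 343 × 9/16 = 192.9375
  tall yellow-fruited: 343 × 3/16 = 64.3125
  dwarf red-fruited: 343 × 3/16 = 64.3125
  dwarf yellow-fruited: 343 × 1/16 = 21.4375
χ² = Σ (O − E)² / E
  tall red-fruited: (191 − 192.9375)² / 192.9375 = 0.0195
  tall yellow-fruited: (63 − 64.3125)² / 64.3125 = 0.0268
  dwarf red-fruited: (67 − 64.3125)² / 64.3125 = 0.1123
  dwarf yellow-fruited: (22 − 21.4375)² / 21.4375 = 0.0148
χ² = 0.0195 + 0.0268 + 0.1123 + 0.0148 = 0.1734 ≈ 0.173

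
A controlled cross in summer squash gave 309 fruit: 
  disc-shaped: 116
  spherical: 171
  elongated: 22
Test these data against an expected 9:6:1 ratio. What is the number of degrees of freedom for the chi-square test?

A goodness-of-fit test with 3 phenotype classes has df = 3 − 1 = 2.

2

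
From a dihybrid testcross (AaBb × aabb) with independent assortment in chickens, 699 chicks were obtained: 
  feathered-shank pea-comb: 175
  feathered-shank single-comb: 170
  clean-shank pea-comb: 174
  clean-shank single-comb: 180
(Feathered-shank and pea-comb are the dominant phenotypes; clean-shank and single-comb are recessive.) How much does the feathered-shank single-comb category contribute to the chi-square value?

A dihybrid testcross with independent assortment gives a 1:1:1:1 ratio.
Expected counts for N = 699 under a 1:1:1:1 ratio (total parts = 4):
  feathered-shank pea-comb: 699 × 1/4 = 174.75
  feathered-shank single-comb: 699 × 1/4 = 174.75
  clean-shank pea-comb: 699 × 1/4 = 174.75
  clean-shank single-comb: 699 × 1/4 = 174.75
Contribution of feathered-shank single-comb: (170 − 174.75)² / 174.75 = 0.1291

0.129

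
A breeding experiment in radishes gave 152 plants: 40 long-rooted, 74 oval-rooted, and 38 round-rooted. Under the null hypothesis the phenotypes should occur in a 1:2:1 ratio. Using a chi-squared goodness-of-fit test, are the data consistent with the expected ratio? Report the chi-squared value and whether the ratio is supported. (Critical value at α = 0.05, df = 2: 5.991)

Under the 1:2:1 hypothesis (Σ ratio = 4, N = 152):
  long-rooted: 152 × 1/4 = 38
  oval-rooted: 152 × 2/4 = 76
  round-rooted: 152 × 1/4 = 38
χ² = Σ (O − E)² / E
  long-rooted: (40 − 38)² / 38 = 0.1053
  oval-rooted: (74 − 76)² / 76 = 0.0526
  round-rooted: (38 − 38)² / 38 = 0.0000
χ² = 0.1053 + 0.0526 + 0.0000 = 0.1579 ≈ 0.158
Degrees of freedom = 3 − 1 = 2; critical value at α = 0.05 is 5.991.
Since 0.158 < 5.991, we fail to reject the null hypothesis — the data are consistent with the 1:2:1 ratio.

0.158; consistent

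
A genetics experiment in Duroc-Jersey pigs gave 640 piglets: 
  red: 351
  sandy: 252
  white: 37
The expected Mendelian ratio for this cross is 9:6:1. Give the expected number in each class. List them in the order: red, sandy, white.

Expected counts for N = 640 under a 9:6:1 ratio (total parts = 16):
  red: 640 × 9/16 = 360
  sandy: 640 × 6/16 = 240
  white: 640 × 1/16 = 40

360, 240, 40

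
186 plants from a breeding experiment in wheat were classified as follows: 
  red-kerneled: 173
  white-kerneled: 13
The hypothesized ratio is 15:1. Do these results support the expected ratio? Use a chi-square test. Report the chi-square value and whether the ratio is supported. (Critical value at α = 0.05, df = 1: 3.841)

0.173; consistent

Under the 15:1 hypothesis (Σ ratio = 16, N = 186):
  red-kerneled: 186 × 15/16 = 174.375
  white-kerneled: 186 × 1/16 = 11.625
χ² = Σ (O − E)² / E
  red-kerneled: (173 − 174.375)² / 174.375 = 0.0108
  white-kerneled: (13 − 11.625)² / 11.625 = 0.1626
χ² = 0.0108 + 0.1626 = 0.1734 ≈ 0.173
Degrees of freedom = 2 − 1 = 1; critical value at α = 0.05 is 3.841.
Since 0.173 < 3.841, we fail to reject the null hypothesis — the data are consistent with the 15:1 ratio.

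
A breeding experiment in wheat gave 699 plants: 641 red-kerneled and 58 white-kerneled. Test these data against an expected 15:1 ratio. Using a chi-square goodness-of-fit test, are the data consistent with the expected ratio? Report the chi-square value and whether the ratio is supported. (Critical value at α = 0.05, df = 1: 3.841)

5.002; not consistent

The 15:1 ratio has 16 parts, so with N = 699 the expected counts are:
  red-kerneled: 699 × 15/16 = 655.3125
  white-kerneled: 699 × 1/16 = 43.6875
χ² = Σ (O − E)² / E
  red-kerneled: (641 − 655.3125)² / 655.3125 = 0.3126
  white-kerneled: (58 − 43.6875)² / 43.6875 = 4.6889
χ² = 0.3126 + 4.6889 = 5.0015 ≈ 5.002
Degrees of freedom = 2 − 1 = 1; critical value at α = 0.05 is 3.841.
Since 5.002 > 3.841, we reject the null hypothesis — the data do not fit the 15:1 ratio.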